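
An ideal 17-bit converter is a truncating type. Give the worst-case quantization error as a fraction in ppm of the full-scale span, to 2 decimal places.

Truncating → worst-case error = 1 LSB = V_FS/2^17, so 1e+06/131072 = 7.62939 ppm of full scale.

7.63 ppm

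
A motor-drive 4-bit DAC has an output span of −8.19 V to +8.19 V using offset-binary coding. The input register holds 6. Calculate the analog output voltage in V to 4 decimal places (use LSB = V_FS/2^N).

LSB = 16.38 V / 2^4 = 1.0237 V.
V_out = (−8.19) + 6 × 1.02375 V = -2.0475 V.

-2.0475 V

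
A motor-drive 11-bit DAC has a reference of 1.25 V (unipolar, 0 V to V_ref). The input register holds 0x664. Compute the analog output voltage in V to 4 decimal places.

LSB = 1.25 V / 2^11 = 0.610 mV.
Code 0x664 = 1636 decimal.
V_out = 0 + 1636 × 0.000610352 V = 0.998535 V.

0.9985 V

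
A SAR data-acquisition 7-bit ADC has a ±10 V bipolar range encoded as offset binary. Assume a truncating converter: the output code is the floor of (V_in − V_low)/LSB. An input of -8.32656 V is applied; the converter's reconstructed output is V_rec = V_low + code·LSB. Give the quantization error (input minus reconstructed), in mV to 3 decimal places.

110.940 mV

One LSB is 20 V / 128 = 156.250 mV.
(-8.32656 − (−10))/0.15625 = 10.7100; ⌊·⌋ gives code 10.
Code 10 maps back to (−10) + 10×0.15625 V = -8.4375 V.
Error = -8.32656 − (−8.4375) = 0.11094 V = 110.940 mV.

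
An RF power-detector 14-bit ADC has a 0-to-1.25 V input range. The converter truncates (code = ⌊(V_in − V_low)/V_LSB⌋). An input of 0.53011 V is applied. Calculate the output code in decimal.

code 6948

LSB = 1.25 V / 16384 = 76.29 µV.
(V_in − V_low)/LSB = (0.53011 − 0) / 7.62939e-05 = 6948.258.
⌊·⌋(6948.258) = 6948.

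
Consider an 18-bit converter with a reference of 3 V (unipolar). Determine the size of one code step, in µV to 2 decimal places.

11.44 µV

Full-scale span = 3 V.
LSB = 3 / 2^18 = 3 / 262144 = 1.14441e-05 V = 11.44 µV.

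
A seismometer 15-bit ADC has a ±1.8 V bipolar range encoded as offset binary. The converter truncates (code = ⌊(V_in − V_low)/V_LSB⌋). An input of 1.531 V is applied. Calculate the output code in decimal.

With 32768 levels over 3.6 V, one step is 109.86 µV.
Input sits at 30319.502 steps above V_low.
⌊·⌋(30319.502) = 30319.

code 30319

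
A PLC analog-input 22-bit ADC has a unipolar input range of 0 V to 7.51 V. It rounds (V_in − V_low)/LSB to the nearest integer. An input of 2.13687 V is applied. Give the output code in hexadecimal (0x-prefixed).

code 0x1235D9 (decimal 1193433)

With 4194304 levels over 7.51 V, one step is 1.79 µV.
(V_in − V_low)/LSB = (2.13687 − 0) / 1.79052e-06 = 1193433.074.
round(1193433.074) = 1193433.
In hexadecimal (0x-prefixed): 0x1235D9.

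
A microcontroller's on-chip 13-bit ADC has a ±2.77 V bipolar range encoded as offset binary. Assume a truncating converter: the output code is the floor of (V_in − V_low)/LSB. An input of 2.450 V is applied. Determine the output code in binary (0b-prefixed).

code 0b1111000100110 (decimal 7718)

Full-scale span = 5.54 V; LSB = 5.54/2^13 = 0.676 mV.
Input sits at 7718.816 steps above V_low.
⌊·⌋(7718.816) = 7718.
In binary (0b-prefixed): 0b1111000100110.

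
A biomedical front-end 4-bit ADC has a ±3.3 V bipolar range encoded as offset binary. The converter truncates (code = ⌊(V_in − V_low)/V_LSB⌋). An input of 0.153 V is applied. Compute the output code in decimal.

Full-scale span = 6.6 V; LSB = 6.6/2^4 = 412.500 mV.
(0.153 − (−3.3)) / 0.4125 = 8.371 LSBs.
Floor → code 8.

code 8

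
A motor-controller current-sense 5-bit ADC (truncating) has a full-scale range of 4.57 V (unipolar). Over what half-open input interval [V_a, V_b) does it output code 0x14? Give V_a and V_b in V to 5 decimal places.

[2.85625 V, 2.99906 V)

LSB = 4.57/2^5 = 142.812 mV.
Code 0x14 = 20 decimal.
V_a = V_low + 20·LSB = 2.85625 V; V_b = V_low + 21·LSB = 2.99906 V.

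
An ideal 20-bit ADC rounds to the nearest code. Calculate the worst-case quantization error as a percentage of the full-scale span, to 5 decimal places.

0.00005 %

Rounding → worst-case error = ½ LSB = V_FS/2^21, so 100/2097152 = 4.76837e-05 % of full scale.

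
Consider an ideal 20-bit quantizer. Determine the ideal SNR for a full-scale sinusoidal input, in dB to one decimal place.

SNR ≈ 6.02·N + 1.76 dB = 6.02·20 + 1.76 = 122.16 dB.

122.2 dB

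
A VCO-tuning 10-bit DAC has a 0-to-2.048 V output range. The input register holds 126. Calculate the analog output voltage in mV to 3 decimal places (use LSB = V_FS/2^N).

LSB = 2.048 V / 2^10 = 2.000 mV.
V_out = 0 + 126 × 0.002 V = 0.252 V.
= 252.000 mV.

252.000 mV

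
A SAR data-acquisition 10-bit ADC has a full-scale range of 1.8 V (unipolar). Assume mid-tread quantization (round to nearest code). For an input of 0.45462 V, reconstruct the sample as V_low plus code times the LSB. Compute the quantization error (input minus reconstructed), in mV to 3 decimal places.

Step size: 1.8 V ÷ 2^10 = 1.758 mV.
(0.45462 − 0)/0.00175781 = 258.6283; round gives code 259.
Reconstructed: 0.45527344 V.
Error = 0.45462 − 0.45527344 = -0.000653438 V = -0.653 mV.

-0.653 mV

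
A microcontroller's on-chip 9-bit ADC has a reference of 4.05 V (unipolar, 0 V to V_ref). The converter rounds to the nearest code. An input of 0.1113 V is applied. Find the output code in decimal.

LSB = 4.05 V / 512 = 7.910 mV.
(V_in − V_low)/LSB = (0.1113 − 0) / 0.00791016 = 14.071.
Round → code 14.

code 14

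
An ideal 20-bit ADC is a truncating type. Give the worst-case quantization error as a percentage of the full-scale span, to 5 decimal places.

0.00010 %

Truncating → worst-case error = 1 LSB = V_FS/2^20, so 100/1048576 = 9.53674e-05 % of full scale.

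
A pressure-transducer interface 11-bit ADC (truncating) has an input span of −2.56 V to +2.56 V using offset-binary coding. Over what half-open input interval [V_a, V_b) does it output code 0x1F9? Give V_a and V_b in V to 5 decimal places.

LSB = 5.12/2^11 = 2.500 mV.
Code 0x1F9 = 505 decimal.
V_a = V_low + 505·LSB = -1.2975 V; V_b = V_low + 506·LSB = -1.295 V.

[-1.29750 V, -1.29500 V)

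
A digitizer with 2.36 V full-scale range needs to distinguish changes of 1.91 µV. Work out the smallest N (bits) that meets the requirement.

Number of steps required ≥ 2.36 V / 1.91 µV = 1235602.09.
Need 2^N ≥ 1235602.09; 2^20 = 1048576, 2^21 = 2097152.
Minimum N = 21.

21 bits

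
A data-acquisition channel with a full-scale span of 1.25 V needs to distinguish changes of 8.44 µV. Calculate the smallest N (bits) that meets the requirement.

Number of steps required ≥ 1.25 V / 8.44 µV = 148104.27.
Need 2^N ≥ 148104.27; 2^17 = 131072, 2^18 = 262144.
Minimum N = 18.

18 bits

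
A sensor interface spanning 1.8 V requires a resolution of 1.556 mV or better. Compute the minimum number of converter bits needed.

Number of steps required ≥ 1.8 V / 1.556 mV = 1156.81.
Need 2^N ≥ 1156.81; 2^10 = 1024, 2^11 = 2048.
Minimum N = 11.

11 bits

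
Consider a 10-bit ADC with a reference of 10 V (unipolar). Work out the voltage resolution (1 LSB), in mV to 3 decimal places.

9.766 mV

Full-scale span = 10 V.
LSB = 10 / 2^10 = 10 / 1024 = 0.00976562 V = 9.766 mV.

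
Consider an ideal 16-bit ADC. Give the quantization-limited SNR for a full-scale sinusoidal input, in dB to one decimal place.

98.1 dB

SNR ≈ 6.02·N + 1.76 dB = 6.02·16 + 1.76 = 98.08 dB.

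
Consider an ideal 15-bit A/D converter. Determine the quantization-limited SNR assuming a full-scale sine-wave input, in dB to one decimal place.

SNR ≈ 6.02·N + 1.76 dB = 6.02·15 + 1.76 = 92.06 dB.

92.1 dB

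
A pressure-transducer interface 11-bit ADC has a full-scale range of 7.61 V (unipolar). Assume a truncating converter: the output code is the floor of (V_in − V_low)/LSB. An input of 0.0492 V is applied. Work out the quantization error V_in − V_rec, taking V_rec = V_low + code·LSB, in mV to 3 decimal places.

0.894 mV

Step size: 7.61 V ÷ 2^11 = 3.716 mV.
Scaled input = 13.2407 LSBs, so code = 13.
Code 13 maps back to 0 + 13×0.00371582 V = 0.048305664 V.
Error = 0.0492 − 0.048305664 = 0.000894336 V = 0.894 mV.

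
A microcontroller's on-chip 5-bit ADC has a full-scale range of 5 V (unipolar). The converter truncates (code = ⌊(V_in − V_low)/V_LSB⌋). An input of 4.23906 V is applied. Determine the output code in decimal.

code 27

With 32 levels over 5 V, one step is 156.250 mV.
(4.23906 − 0) / 0.15625 = 27.130 LSBs.
Floor → code 27.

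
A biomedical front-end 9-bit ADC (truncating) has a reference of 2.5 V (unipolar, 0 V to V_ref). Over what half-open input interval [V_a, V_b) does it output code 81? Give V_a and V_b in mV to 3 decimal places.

[395.508 mV, 400.391 mV)

LSB = 2.5/2^9 = 4.883 mV.
V_a = V_low + 81·LSB = 0.395508 V; V_b = V_low + 82·LSB = 0.400391 V.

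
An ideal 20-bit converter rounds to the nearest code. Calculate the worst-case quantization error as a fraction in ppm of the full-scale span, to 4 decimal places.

Rounding → worst-case error = ½ LSB = V_FS/2^21, so 1e+06/2097152 = 0.476837 ppm of full scale.

0.4768 ppm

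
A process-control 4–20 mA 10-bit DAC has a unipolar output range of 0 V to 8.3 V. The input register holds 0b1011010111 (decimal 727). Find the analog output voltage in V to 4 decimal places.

LSB = 8.3 V / 2^10 = 8.105 mV.
Code 0b1011010111 = 727 decimal.
V_out = 0 + 727 × 0.00810547 V = 5.89268 V.

5.8927 V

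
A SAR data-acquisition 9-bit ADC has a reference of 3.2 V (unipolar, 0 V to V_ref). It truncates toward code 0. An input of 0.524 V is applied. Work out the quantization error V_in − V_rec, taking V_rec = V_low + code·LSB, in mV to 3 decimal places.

One LSB is 3.2 V / 512 = 6.250 mV.
Scaled input = 83.8400 LSBs, so code = 83.
V_rec = 0 + 83·0.00625 = 0.51875 V.
V_in − V_rec = 0.00525 V = 5.250 mV.

5.250 mV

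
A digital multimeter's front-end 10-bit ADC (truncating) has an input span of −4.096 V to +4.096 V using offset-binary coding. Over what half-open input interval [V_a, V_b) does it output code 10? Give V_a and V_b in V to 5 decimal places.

LSB = 8.192/2^10 = 8.000 mV.
V_a = V_low + 10·LSB = -4.016 V; V_b = V_low + 11·LSB = -4.008 V.

[-4.01600 V, -4.00800 V)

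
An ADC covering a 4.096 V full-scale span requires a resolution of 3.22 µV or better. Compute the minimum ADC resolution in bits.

21 bits

Number of steps required ≥ 4.096 V / 3.22 µV = 1272049.69.
Need 2^N ≥ 1272049.69; 2^20 = 1048576, 2^21 = 2097152.
Minimum N = 21.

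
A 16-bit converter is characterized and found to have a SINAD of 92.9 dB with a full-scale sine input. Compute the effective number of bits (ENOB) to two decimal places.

ENOB = (SINAD − 1.76) / 6.02 = (92.9 − 1.76)/6.02 = 15.140.

15.14 bits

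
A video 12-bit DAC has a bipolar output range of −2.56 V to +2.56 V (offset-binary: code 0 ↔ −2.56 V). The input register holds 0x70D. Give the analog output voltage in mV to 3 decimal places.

-303.750 mV

LSB = 5.12 V / 2^12 = 1.250 mV.
Code 0x70D = 1805 decimal.
V_out = (−2.56) + 1805 × 0.00125 V = -0.30375 V.
= -303.750 mV.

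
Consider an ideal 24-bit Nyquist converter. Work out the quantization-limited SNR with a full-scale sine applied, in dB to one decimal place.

146.2 dB

SNR ≈ 6.02·N + 1.76 dB = 6.02·24 + 1.76 = 146.24 dB.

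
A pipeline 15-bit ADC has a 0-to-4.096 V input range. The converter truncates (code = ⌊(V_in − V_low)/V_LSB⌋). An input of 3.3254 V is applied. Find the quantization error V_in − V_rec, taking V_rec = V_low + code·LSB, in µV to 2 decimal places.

25.00 µV

One LSB is 4.096 V / 32768 = 125.00 µV.
(V_in − V_low)/LSB = (3.3254 − 0)/0.000125 = 26603.2000 → code 26603 (floor).
V_rec = 0 + 26603·0.000125 = 3.325375 V.
V_in − V_rec = 2.5e-05 V = 25.00 µV.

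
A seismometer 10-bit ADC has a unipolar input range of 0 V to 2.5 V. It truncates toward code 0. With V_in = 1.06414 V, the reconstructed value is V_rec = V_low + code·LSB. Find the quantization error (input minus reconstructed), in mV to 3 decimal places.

One LSB is 2.5 V / 1024 = 2.441 mV.
(1.06414 − 0)/0.00244141 = 435.8717; ⌊·⌋ gives code 435.
V_rec = 0 + 435·0.00244141 = 1.0620117 V.
Error = 1.06414 − 1.0620117 = 0.00212828 V = 2.128 mV.

2.128 mV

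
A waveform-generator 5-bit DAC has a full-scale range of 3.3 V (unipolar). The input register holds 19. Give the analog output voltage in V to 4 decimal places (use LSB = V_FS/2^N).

LSB = 3.3 V / 2^5 = 103.125 mV.
V_out = 0 + 19 × 0.103125 V = 1.95938 V.

1.9594 V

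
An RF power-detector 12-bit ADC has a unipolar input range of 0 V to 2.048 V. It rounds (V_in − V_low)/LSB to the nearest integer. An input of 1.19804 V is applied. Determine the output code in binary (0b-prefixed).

Full-scale span = 2.048 V; LSB = 2.048/2^12 = 0.500 mV.
(V_in − V_low)/LSB = (1.19804 − 0) / 0.0005 = 2396.080.
So the output code is 2396.
In binary (0b-prefixed): 0b100101011100.

code 0b100101011100 (decimal 2396)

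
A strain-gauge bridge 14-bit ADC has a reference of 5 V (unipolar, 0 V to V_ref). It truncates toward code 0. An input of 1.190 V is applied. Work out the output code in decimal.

code 3899

Full-scale span = 5 V; LSB = 5/2^14 = 305.18 µV.
(V_in − V_low)/LSB = (1.190 − 0) / 0.000305176 = 3899.392.
⌊·⌋(3899.392) = 3899.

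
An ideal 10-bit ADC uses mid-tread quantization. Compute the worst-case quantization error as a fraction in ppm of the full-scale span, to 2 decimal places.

488.28 ppm

Rounding → worst-case error = ½ LSB = V_FS/2^11, so 1e+06/2048 = 488.281 ppm of full scale.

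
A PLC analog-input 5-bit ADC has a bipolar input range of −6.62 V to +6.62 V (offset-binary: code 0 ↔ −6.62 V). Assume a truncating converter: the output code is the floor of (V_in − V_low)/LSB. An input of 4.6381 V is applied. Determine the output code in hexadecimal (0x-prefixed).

code 0x1B (decimal 27)

With 32 levels over 13.24 V, one step is 413.750 mV.
(4.6381 − (−6.62)) / 0.41375 = 27.210 LSBs.
So the output code is 27.
In hexadecimal (0x-prefixed): 0x1B.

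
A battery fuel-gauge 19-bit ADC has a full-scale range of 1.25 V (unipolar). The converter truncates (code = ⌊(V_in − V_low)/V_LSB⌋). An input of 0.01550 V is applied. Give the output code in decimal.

code 6501

LSB = 1.25 V / 524288 = 2.38 µV.
Input sits at 6501.171 steps above V_low.
So the output code is 6501.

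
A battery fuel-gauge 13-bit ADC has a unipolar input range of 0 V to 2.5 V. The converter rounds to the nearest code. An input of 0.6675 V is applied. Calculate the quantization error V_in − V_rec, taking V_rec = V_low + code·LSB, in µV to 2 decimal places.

80.57 µV

LSB = 2.5/2^13 = 305.18 µV.
(V_in − V_low)/LSB = (0.6675 − 0)/0.000305176 = 2187.2640 → code 2187 (round).
Code 2187 maps back to 0 + 2187×0.000305176 V = 0.66741943 V.
Error = 0.6675 − 0.66741943 = 8.05664e-05 V = 80.57 µV.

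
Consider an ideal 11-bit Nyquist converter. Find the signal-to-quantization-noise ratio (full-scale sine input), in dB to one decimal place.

SNR ≈ 6.02·N + 1.76 dB = 6.02·11 + 1.76 = 67.98 dB.

68.0 dB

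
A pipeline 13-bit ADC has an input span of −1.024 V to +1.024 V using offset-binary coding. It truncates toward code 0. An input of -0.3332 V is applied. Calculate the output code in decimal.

With 8192 levels over 2.048 V, one step is 250.00 µV.
(V_in − V_low)/LSB = (-0.3332 − (−1.024)) / 0.00025 = 2763.200.
⌊·⌋(2763.200) = 2763.

code 2763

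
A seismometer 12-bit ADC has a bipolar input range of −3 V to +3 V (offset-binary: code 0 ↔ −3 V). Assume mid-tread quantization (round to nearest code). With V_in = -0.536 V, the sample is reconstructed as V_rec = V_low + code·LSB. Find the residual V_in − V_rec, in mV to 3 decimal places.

0.133 mV

One LSB is 6 V / 4096 = 1.465 mV.
(-0.536 − (−3))/0.00146484 = 1682.0907; round gives code 1682.
V_rec = (−3) + 1682·0.00146484 = -0.53613281 V.
V_in − V_rec = 0.000132813 V = 0.133 mV.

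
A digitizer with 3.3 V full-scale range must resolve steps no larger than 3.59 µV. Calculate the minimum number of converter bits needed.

20 bits

Number of steps required ≥ 3.3 V / 3.59 µV = 919220.06.
Need 2^N ≥ 919220.06; 2^19 = 524288, 2^20 = 1048576.
Minimum N = 20.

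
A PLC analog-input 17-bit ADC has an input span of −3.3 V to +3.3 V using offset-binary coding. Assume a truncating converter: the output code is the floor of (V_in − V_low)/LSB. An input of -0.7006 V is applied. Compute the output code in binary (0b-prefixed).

Full-scale span = 6.6 V; LSB = 6.6/2^17 = 50.35 µV.
(-0.7006 − (−3.3)) / 5.0354e-05 = 51622.509 LSBs.
⌊·⌋(51622.509) = 51622.
In binary (0b-prefixed): 0b1100100110100110.

code 0b1100100110100110 (decimal 51622)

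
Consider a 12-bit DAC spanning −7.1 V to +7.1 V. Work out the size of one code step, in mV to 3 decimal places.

Full-scale span = 14.2 V.
LSB = 14.2 / 2^12 = 14.2 / 4096 = 0.0034668 V = 3.467 mV.

3.467 mV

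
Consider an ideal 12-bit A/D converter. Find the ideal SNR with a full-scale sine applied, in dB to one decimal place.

74.0 dB

SNR ≈ 6.02·N + 1.76 dB = 6.02·12 + 1.76 = 74.00 dB.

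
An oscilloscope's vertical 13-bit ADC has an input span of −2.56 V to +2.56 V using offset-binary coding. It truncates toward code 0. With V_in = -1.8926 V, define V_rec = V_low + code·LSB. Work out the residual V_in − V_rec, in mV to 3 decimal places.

Step size: 5.12 V ÷ 2^13 = 0.625 mV.
Scaled input = 1067.8400 LSBs, so code = 1067.
V_rec = (−2.56) + 1067·0.000625 = -1.893125 V.
Error = -1.8926 − (−1.893125) = 0.000525 V = 0.525 mV.

0.525 mV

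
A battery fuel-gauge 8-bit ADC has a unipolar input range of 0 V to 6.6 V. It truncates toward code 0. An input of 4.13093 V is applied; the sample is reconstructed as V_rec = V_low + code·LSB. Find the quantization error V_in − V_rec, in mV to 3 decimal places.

Step size: 6.6 V ÷ 2^8 = 25.781 mV.
(4.13093 − 0)/0.0257812 = 160.2300; ⌊·⌋ gives code 160.
V_rec = 0 + 160·0.0257812 = 4.125 V.
Difference: 0.00593 V → 5.930 mV.

5.930 mV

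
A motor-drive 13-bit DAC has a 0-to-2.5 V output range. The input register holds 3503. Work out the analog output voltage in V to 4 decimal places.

LSB = 2.5 V / 2^13 = 305.18 µV.
V_out = 0 + 3503 × 0.000305176 V = 1.06903 V.

1.0690 V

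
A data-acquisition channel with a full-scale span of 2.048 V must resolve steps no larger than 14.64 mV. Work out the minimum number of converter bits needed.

8 bits

Number of steps required ≥ 2.048 V / 14.64 mV = 139.89.
Need 2^N ≥ 139.89; 2^7 = 128, 2^8 = 256.
Minimum N = 8.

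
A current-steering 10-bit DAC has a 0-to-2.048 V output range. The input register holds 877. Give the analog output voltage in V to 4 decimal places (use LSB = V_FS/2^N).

1.7540 V

LSB = 2.048 V / 2^10 = 2.000 mV.
V_out = 0 + 877 × 0.002 V = 1.754 V.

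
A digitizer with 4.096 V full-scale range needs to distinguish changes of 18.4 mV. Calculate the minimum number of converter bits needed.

8 bits

Number of steps required ≥ 4.096 V / 18.4 mV = 222.61.
Need 2^N ≥ 222.61; 2^7 = 128, 2^8 = 256.
Minimum N = 8.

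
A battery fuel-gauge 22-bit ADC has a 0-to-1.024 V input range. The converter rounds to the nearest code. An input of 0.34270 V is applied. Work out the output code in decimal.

code 1403699

LSB = 1.024 V / 4194304 = 0.24 µV.
Input sits at 1403699.200 steps above V_low.
So the output code is 1403699.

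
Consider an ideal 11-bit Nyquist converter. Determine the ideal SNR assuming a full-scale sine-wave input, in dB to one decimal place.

68.0 dB

SNR ≈ 6.02·N + 1.76 dB = 6.02·11 + 1.76 = 67.98 dB.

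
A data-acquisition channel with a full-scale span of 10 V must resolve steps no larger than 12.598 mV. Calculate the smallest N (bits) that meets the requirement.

Number of steps required ≥ 10 V / 12.598 mV = 793.78.
Need 2^N ≥ 793.78; 2^9 = 512, 2^10 = 1024.
Minimum N = 10.

10 bits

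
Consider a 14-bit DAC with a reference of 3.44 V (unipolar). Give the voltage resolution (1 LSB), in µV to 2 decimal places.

209.96 µV

Full-scale span = 3.44 V.
LSB = 3.44 / 2^14 = 3.44 / 16384 = 0.000209961 V = 209.96 µV.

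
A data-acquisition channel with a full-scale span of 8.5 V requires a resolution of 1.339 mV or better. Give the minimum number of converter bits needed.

13 bits

Number of steps required ≥ 8.5 V / 1.339 mV = 6348.02.
Need 2^N ≥ 6348.02; 2^12 = 4096, 2^13 = 8192.
Minimum N = 13.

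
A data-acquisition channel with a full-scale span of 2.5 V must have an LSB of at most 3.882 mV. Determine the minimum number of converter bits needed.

10 bits

Number of steps required ≥ 2.5 V / 3.882 mV = 644.00.
Need 2^N ≥ 644.00; 2^9 = 512, 2^10 = 1024.
Minimum N = 10.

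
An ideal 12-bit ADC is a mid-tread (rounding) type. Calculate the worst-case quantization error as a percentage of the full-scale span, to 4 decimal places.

Rounding → worst-case error = ½ LSB = V_FS/2^13, so 100/8192 = 0.012207 % of full scale.

0.0122 %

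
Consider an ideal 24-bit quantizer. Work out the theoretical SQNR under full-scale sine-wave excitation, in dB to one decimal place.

SNR ≈ 6.02·N + 1.76 dB = 6.02·24 + 1.76 = 146.24 dB.

146.2 dB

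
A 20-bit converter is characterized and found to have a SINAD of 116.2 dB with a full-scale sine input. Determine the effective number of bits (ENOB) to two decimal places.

19.01 bits

ENOB = (SINAD − 1.76) / 6.02 = (116.2 − 1.76)/6.02 = 19.010.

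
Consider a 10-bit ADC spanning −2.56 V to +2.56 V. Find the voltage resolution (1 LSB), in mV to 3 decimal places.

5.000 mV

Full-scale span = 5.12 V.
LSB = 5.12 / 2^10 = 5.12 / 1024 = 0.005 V = 5.000 mV.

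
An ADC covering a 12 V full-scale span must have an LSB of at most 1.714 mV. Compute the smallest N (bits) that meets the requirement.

Number of steps required ≥ 12 V / 1.714 mV = 7001.17.
Need 2^N ≥ 7001.17; 2^12 = 4096, 2^13 = 8192.
Minimum N = 13.

13 bits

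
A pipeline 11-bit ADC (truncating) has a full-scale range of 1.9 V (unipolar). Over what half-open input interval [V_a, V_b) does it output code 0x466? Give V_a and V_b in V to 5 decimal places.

[1.04463 V, 1.04556 V)

LSB = 1.9/2^11 = 0.928 mV.
Code 0x466 = 1126 decimal.
V_a = V_low + 1126·LSB = 1.04463 V; V_b = V_low + 1127·LSB = 1.04556 V.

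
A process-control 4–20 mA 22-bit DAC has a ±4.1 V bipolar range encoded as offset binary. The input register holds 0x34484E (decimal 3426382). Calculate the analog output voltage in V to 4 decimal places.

LSB = 8.2 V / 2^22 = 1.96 µV.
Code 0x34484E = 3426382 decimal.
V_out = (−4.1) + 3426382 × 1.95503e-06 V = 2.59869 V.

2.5987 V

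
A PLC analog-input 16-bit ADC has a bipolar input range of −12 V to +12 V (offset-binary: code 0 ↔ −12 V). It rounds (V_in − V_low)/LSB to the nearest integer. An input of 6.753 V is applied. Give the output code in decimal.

code 51208

Full-scale span = 24 V; LSB = 24/2^16 = 366.21 µV.
(6.753 − (−12)) / 0.000366211 = 51208.192 LSBs.
So the output code is 51208.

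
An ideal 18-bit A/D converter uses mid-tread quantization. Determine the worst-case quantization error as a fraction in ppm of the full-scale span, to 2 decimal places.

Rounding → worst-case error = ½ LSB = V_FS/2^19, so 1e+06/524288 = 1.90735 ppm of full scale.

1.91 ppm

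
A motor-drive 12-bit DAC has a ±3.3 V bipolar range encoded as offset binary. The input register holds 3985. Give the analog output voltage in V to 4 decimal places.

LSB = 6.6 V / 2^12 = 1.611 mV.
V_out = (−3.3) + 3985 × 0.00161133 V = 3.12114 V.

3.1211 V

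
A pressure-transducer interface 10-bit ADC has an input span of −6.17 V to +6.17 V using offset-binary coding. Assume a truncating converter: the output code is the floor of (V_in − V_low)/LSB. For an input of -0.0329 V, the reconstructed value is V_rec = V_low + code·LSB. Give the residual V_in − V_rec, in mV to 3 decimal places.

3.252 mV

LSB = 12.34/2^10 = 12.051 mV.
(V_in − V_low)/LSB = (-0.0329 − (−6.17))/0.0120508 = 509.2699 → code 509 (floor).
Reconstructed: -0.036152344 V.
Error = -0.0329 − (−0.036152344) = 0.00325234 V = 3.252 mV.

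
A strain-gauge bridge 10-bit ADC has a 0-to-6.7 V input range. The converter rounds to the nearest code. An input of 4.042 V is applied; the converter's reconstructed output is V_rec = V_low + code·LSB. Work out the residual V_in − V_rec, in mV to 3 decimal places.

Step size: 6.7 V ÷ 2^10 = 6.543 mV.
(V_in − V_low)/LSB = (4.042 − 0)/0.00654297 = 617.7624 → code 618 (round).
Reconstructed: 4.0435547 V.
Error = 4.042 − 4.0435547 = -0.00155469 V = -1.555 mV.

-1.555 mV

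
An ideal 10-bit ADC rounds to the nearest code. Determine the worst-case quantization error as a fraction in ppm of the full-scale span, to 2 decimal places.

488.28 ppm

Rounding → worst-case error = ½ LSB = V_FS/2^11, so 1e+06/2048 = 488.281 ppm of full scale.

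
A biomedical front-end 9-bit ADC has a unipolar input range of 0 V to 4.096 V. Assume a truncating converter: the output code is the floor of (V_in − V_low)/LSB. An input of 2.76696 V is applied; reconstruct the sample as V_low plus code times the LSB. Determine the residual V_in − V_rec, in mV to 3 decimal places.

Step size: 4.096 V ÷ 2^9 = 8.000 mV.
(V_in − V_low)/LSB = (2.76696 − 0)/0.008 = 345.8700 → code 345 (floor).
Code 345 maps back to 0 + 345×0.008 V = 2.76 V.
Difference: 0.00696 V → 6.960 mV.

6.960 mV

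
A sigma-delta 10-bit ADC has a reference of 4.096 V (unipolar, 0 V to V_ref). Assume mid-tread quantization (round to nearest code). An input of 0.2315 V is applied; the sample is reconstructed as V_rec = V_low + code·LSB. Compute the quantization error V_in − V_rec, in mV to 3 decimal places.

LSB = 4.096/2^10 = 4.000 mV.
(V_in − V_low)/LSB = (0.2315 − 0)/0.004 = 57.8750 → code 58 (round).
V_rec = 0 + 58·0.004 = 0.232 V.
Error = 0.2315 − 0.232 = -0.0005 V = -0.500 mV.

-0.500 mV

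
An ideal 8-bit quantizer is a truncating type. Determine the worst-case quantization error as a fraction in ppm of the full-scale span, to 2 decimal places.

Truncating → worst-case error = 1 LSB = V_FS/2^8, so 1e+06/256 = 3906.25 ppm of full scale.

3906.25 ppm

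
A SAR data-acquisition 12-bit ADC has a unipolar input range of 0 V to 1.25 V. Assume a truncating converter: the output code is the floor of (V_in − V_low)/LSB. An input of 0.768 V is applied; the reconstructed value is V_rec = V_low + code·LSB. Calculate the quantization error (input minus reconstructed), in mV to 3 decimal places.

One LSB is 1.25 V / 4096 = 305.18 µV.
(V_in − V_low)/LSB = (0.768 − 0)/0.000305176 = 2516.5824 → code 2516 (floor).
Code 2516 maps back to 0 + 2516×0.000305176 V = 0.76782227 V.
V_in − V_rec = 0.000177734 V = 0.178 mV.

0.178 mV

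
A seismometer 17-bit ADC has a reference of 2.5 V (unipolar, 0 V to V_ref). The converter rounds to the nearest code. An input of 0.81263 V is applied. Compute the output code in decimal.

code 42605

With 131072 levels over 2.5 V, one step is 19.07 µV.
(V_in − V_low)/LSB = (0.81263 − 0) / 1.90735e-05 = 42605.216.
Round → code 42605.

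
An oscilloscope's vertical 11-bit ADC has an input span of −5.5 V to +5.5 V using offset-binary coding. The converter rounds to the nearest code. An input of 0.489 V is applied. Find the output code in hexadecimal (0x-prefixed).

Full-scale span = 11 V; LSB = 11/2^11 = 5.371 mV.
(0.489 − (−5.5)) / 0.00537109 = 1115.043 LSBs.
Round → code 1115.
In hexadecimal (0x-prefixed): 0x45B.

code 0x45B (decimal 1115)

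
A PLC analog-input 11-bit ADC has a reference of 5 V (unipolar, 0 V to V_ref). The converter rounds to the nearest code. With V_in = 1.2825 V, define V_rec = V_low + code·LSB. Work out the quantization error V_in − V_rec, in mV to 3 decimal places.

One LSB is 5 V / 2048 = 2.441 mV.
(V_in − V_low)/LSB = (1.2825 − 0)/0.00244141 = 525.3120 → code 525 (round).
Code 525 maps back to 0 + 525×0.00244141 V = 1.2817383 V.
Error = 1.2825 − 1.2817383 = 0.000761719 V = 0.762 mV.

0.762 mV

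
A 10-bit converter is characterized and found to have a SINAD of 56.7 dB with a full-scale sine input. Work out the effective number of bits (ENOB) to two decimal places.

9.13 bits

ENOB = (SINAD − 1.76) / 6.02 = (56.7 − 1.76)/6.02 = 9.126.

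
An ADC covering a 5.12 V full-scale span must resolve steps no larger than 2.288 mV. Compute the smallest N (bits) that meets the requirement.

12 bits

Number of steps required ≥ 5.12 V / 2.288 mV = 2237.76.
Need 2^N ≥ 2237.76; 2^11 = 2048, 2^12 = 4096.
Minimum N = 12.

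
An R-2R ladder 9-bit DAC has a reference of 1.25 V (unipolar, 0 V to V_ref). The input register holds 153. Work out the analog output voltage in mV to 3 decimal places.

LSB = 1.25 V / 2^9 = 2.441 mV.
V_out = 0 + 153 × 0.00244141 V = 0.373535 V.
= 373.535 mV.

373.535 mV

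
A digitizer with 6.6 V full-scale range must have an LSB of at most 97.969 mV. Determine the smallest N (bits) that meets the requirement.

7 bits

Number of steps required ≥ 6.6 V / 97.969 mV = 67.37.
Need 2^N ≥ 67.37; 2^6 = 64, 2^7 = 128.
Minimum N = 7.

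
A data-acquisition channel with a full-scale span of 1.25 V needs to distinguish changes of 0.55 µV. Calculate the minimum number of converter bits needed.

Number of steps required ≥ 1.25 V / 0.55 µV = 2272727.27.
Need 2^N ≥ 2272727.27; 2^21 = 2097152, 2^22 = 4194304.
Minimum N = 22.

22 bits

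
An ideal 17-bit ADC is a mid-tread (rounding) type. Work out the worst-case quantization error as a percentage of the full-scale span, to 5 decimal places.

Rounding → worst-case error = ½ LSB = V_FS/2^18, so 100/262144 = 0.00038147 % of full scale.

0.00038 %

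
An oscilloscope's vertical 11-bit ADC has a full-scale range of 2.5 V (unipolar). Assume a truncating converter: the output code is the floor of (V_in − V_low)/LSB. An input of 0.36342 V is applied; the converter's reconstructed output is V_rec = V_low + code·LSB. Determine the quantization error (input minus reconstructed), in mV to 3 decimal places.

0.871 mV

LSB = 2.5/2^11 = 1.221 mV.
(V_in − V_low)/LSB = (0.36342 − 0)/0.0012207 = 297.7137 → code 297 (floor).
Reconstructed: 0.36254883 V.
V_in − V_rec = 0.000871172 V = 0.871 mV.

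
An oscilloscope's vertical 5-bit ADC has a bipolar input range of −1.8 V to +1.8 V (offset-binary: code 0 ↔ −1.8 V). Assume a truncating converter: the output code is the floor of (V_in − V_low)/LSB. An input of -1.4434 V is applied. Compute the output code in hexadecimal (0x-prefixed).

code 0x3 (decimal 3)

LSB = 3.6 V / 32 = 112.500 mV.
(V_in − V_low)/LSB = (-1.4434 − (−1.8)) / 0.1125 = 3.170.
Floor → code 3.
In hexadecimal (0x-prefixed): 0x3.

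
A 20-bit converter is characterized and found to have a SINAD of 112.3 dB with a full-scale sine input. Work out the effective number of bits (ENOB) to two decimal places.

18.36 bits

ENOB = (SINAD − 1.76) / 6.02 = (112.3 − 1.76)/6.02 = 18.362.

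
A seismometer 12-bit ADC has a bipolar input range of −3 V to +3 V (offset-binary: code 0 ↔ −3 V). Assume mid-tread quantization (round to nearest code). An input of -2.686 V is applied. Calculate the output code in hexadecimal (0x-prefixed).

code 0xD6 (decimal 214)

LSB = 6 V / 4096 = 1.465 mV.
Input sits at 214.357 steps above V_low.
Round → code 214.
In hexadecimal (0x-prefixed): 0xD6.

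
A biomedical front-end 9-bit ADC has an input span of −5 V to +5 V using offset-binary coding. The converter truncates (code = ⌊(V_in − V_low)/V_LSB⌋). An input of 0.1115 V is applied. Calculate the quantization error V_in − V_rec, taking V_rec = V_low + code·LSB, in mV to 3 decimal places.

13.844 mV

Step size: 10 V ÷ 2^9 = 19.531 mV.
(0.1115 − (−5))/0.0195312 = 261.7088; ⌊·⌋ gives code 261.
Reconstructed: 0.09765625 V.
Difference: 0.0138438 V → 13.844 mV.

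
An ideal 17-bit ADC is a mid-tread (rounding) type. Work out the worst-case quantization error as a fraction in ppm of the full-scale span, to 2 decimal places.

3.81 ppm

Rounding → worst-case error = ½ LSB = V_FS/2^18, so 1e+06/262144 = 3.8147 ppm of full scale.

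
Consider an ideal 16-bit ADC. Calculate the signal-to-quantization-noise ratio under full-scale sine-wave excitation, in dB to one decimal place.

SNR ≈ 6.02·N + 1.76 dB = 6.02·16 + 1.76 = 98.08 dB.

98.1 dB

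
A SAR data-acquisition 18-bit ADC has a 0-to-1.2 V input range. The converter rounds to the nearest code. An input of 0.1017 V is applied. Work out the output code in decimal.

code 22217

Full-scale span = 1.2 V; LSB = 1.2/2^18 = 4.58 µV.
(0.1017 − 0) / 4.57764e-06 = 22216.704 LSBs.
Round → code 22217.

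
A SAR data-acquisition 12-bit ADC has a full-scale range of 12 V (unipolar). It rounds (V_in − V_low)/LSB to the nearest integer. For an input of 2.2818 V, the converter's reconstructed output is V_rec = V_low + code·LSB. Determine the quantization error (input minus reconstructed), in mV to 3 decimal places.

-0.427 mV

One LSB is 12 V / 4096 = 2.930 mV.
(2.2818 − 0)/0.00292969 = 778.8544; round gives code 779.
Reconstructed: 2.2822266 V.
V_in − V_rec = -0.000426563 V = -0.427 mV.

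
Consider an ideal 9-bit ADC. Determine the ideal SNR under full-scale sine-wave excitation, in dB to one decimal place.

SNR ≈ 6.02·N + 1.76 dB = 6.02·9 + 1.76 = 55.94 dB.

55.9 dB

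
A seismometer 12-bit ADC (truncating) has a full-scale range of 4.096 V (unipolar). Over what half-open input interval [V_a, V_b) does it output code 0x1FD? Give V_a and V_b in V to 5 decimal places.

[0.50900 V, 0.51000 V)

LSB = 4.096/2^12 = 1.000 mV.
Code 0x1FD = 509 decimal.
V_a = V_low + 509·LSB = 0.509 V; V_b = V_low + 510·LSB = 0.51 V.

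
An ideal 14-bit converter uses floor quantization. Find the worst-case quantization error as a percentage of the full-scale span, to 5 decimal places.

Truncating → worst-case error = 1 LSB = V_FS/2^14, so 100/16384 = 0.00610352 % of full scale.

0.00610 %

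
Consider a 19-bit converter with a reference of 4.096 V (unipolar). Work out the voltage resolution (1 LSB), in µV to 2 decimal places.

Full-scale span = 4.096 V.
LSB = 4.096 / 2^19 = 4.096 / 524288 = 7.8125e-06 V = 7.81 µV.

7.81 µV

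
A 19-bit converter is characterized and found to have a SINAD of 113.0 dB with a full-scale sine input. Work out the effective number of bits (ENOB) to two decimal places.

18.48 bits

ENOB = (SINAD − 1.76) / 6.02 = (113.0 − 1.76)/6.02 = 18.478.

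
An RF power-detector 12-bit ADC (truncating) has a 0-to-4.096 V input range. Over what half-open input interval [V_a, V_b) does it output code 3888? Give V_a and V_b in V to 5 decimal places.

[3.88800 V, 3.88900 V)

LSB = 4.096/2^12 = 1.000 mV.
V_a = V_low + 3888·LSB = 3.888 V; V_b = V_low + 3889·LSB = 3.889 V.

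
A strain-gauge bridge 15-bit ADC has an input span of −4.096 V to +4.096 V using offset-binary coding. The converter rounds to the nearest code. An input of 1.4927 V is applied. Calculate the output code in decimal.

Full-scale span = 8.192 V; LSB = 8.192/2^15 = 250.00 µV.
(1.4927 − (−4.096)) / 0.00025 = 22354.800 LSBs.
So the output code is 22355.

code 22355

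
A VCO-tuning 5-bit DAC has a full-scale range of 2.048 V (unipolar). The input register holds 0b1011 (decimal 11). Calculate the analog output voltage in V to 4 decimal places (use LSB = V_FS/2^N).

LSB = 2.048 V / 2^5 = 64.000 mV.
Code 0b1011 = 11 decimal.
V_out = 0 + 11 × 0.064 V = 0.704 V.

0.7040 V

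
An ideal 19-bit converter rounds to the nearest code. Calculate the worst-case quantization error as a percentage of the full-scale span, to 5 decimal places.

0.00010 %

Rounding → worst-case error = ½ LSB = V_FS/2^20, so 100/1048576 = 9.53674e-05 % of full scale.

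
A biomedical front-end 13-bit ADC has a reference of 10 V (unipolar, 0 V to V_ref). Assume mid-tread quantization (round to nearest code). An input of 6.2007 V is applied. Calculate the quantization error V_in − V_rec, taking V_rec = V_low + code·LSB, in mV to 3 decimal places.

Step size: 10 V ÷ 2^13 = 1.221 mV.
(6.2007 − 0)/0.0012207 = 5079.6134; round gives code 5080.
Reconstructed: 6.2011719 V.
Error = 6.2007 − 6.2011719 = -0.000471875 V = -0.472 mV.

-0.472 mV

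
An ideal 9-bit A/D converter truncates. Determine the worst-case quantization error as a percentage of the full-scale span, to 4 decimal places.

0.1953 %

Truncating → worst-case error = 1 LSB = V_FS/2^9, so 100/512 = 0.195312 % of full scale.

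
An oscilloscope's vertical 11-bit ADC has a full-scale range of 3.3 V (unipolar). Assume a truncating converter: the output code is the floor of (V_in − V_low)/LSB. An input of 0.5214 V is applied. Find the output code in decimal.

With 2048 levels over 3.3 V, one step is 1.611 mV.
(V_in − V_low)/LSB = (0.5214 − 0) / 0.00161133 = 323.584.
⌊·⌋(323.584) = 323.

code 323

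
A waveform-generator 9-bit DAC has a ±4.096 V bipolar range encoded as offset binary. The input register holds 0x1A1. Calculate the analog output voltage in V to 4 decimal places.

2.5760 V

LSB = 8.192 V / 2^9 = 16.000 mV.
Code 0x1A1 = 417 decimal.
V_out = (−4.096) + 417 × 0.016 V = 2.576 V.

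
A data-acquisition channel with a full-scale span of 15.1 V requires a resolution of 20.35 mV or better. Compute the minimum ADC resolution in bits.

Number of steps required ≥ 15.1 V / 20.35 mV = 742.01.
Need 2^N ≥ 742.01; 2^9 = 512, 2^10 = 1024.
Minimum N = 10.

10 bits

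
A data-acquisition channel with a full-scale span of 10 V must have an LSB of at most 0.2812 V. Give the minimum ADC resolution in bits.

Number of steps required ≥ 10 V / 0.2812 V = 35.56.
Need 2^N ≥ 35.56; 2^5 = 32, 2^6 = 64.
Minimum N = 6.

6 bits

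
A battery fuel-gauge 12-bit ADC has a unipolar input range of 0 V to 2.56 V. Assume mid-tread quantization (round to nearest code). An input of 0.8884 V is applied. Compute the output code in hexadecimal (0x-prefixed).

code 0x58D (decimal 1421)

With 4096 levels over 2.56 V, one step is 0.625 mV.
(V_in − V_low)/LSB = (0.8884 − 0) / 0.000625 = 1421.440.
Round → code 1421.
In hexadecimal (0x-prefixed): 0x58D.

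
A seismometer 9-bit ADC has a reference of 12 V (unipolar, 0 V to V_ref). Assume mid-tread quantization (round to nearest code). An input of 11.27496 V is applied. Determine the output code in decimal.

code 481

LSB = 12 V / 512 = 23.438 mV.
(11.27496 − 0) / 0.0234375 = 481.065 LSBs.
So the output code is 481.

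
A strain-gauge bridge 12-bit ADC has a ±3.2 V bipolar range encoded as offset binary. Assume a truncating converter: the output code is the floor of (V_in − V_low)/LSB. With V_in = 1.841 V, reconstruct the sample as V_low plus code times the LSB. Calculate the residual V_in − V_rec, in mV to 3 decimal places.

Step size: 6.4 V ÷ 2^12 = 1.562 mV.
(1.841 − (−3.2))/0.0015625 = 3226.2400; ⌊·⌋ gives code 3226.
V_rec = (−3.2) + 3226·0.0015625 = 1.840625 V.
V_in − V_rec = 0.000375 V = 0.375 mV.

0.375 mV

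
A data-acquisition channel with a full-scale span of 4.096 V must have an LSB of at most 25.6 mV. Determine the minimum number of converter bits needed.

Number of steps required ≥ 4.096 V / 25.6 mV = 160.00.
Need 2^N ≥ 160.00; 2^7 = 128, 2^8 = 256.
Minimum N = 8.

8 bits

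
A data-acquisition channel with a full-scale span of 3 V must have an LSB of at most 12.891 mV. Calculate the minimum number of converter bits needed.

Number of steps required ≥ 3 V / 12.891 mV = 232.72.
Need 2^N ≥ 232.72; 2^7 = 128, 2^8 = 256.
Minimum N = 8.

8 bits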